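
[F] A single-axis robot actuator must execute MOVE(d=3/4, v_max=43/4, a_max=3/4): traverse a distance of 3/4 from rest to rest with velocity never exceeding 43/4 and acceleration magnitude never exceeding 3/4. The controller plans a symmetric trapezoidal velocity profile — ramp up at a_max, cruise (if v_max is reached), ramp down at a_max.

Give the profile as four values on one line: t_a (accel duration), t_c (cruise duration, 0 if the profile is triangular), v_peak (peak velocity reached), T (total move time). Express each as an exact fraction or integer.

(v_max)²/a_max = (43/4)²/(3/4) = 1849/12
3/4 < 1849/12 ⇒ no cruise
v_peak = √(3/4·3/4) = √(9/16) = 3/4
t_a = (3/4)/(3/4) = 1; t_c = 0
T = 2·1 = 2

t_a=1 t_c=0 v_peak=3/4 T=2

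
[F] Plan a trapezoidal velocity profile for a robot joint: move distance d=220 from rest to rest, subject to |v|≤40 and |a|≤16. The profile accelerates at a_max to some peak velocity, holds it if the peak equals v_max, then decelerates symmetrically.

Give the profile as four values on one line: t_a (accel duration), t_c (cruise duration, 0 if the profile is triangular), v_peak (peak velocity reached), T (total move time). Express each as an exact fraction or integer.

t_a=5/2 t_c=3 v_peak=40 T=8

(v_max)²/a_max = 40²/16 = 100
220 ≥ 100 ⇒ cruise phase
t_a = 40/16 = 5/2; v_peak = 40
d_cruise = 220 − 100 = 120; t_c = 120/40 = 3
T = 2·5/2 + 3 = 8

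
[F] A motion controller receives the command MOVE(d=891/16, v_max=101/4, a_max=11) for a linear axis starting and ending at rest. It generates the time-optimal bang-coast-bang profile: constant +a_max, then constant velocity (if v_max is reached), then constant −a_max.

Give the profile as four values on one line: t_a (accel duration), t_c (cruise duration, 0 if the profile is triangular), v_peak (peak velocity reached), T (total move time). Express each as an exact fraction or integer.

t_a=9/4 t_c=0 v_peak=99/4 T=9/2

vₘ²/aₘ = (101/4)²/11 = 10201/176
891/16 < 10201/176 → triangular
v_peak = √(891/16·11) = √(9801/16) = 99/4
t_a = (99/4)/11 = 9/4; t_c = 0
T = 2·9/4 = 9/2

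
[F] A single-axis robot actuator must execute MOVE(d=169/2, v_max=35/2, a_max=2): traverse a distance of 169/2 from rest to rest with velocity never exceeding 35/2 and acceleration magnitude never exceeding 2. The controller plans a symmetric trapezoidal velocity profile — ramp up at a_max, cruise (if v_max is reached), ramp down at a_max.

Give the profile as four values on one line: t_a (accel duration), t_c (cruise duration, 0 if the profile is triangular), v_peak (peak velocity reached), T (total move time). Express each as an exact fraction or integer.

vₘ²/aₘ = (35/2)²/2 = 1225/8
169/2 < 1225/8 so t_c = 0
v_peak = √(169/2·2) = √169 = 13
t_a = 13/2; t_c = 0
T = 2·13/2 = 13

t_a=13/2 t_c=0 v_peak=13 T=13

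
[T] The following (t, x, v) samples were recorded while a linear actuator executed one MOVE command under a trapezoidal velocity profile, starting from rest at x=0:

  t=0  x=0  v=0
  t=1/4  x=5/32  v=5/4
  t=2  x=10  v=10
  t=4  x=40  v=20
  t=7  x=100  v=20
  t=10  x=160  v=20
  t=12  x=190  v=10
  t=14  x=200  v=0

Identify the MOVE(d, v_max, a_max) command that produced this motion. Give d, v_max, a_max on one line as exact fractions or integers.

d=200 v_max=20 a_max=5

final state: t=14, x=200, v=0 → d = 200
a_max = (5/4−0)/(1/4−0) = 5
max v = 20 over t∈[4,10] → v_max = 20
check: 20·(4+6) = 200 ✓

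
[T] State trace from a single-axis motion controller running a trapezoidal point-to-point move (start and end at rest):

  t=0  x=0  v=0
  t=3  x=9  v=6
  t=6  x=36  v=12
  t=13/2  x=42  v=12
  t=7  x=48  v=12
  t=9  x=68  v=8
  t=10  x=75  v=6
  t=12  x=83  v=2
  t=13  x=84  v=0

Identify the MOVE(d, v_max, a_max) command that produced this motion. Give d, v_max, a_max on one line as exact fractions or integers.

final state: t=13, x=84, v=0 → d = 84
a_max = (6−0)/(3−0) = 2
max v = 12 over t∈[6,7] → v_max = 12
check: 12·(6+1) = 84 ✓

d=84 v_max=12 a_max=2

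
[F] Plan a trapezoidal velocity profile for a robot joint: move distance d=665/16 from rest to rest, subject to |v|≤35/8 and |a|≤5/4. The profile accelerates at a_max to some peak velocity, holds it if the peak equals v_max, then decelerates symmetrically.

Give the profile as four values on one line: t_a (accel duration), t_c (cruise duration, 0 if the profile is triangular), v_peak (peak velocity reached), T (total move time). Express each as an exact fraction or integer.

t_a=7/2 t_c=6 v_peak=35/8 T=13

(v_max)²/a_max = (35/8)²/(5/4) = 245/16
665/16 ≥ 245/16 ⇒ cruise phase
t_a = (35/8)/(5/4) = 7/2; v_peak = 35/8
d_cruise = 665/16 − 245/16 = 105/4; t_c = (105/4)/(35/8) = 6
T = 2·7/2 + 6 = 13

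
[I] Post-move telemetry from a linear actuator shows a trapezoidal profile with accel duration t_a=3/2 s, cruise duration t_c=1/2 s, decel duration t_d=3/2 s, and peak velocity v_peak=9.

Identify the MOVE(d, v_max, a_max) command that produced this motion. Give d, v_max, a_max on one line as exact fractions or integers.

a_max = 9/(3/2) = 6
d_a = ½·9·3/2 = 27/4; d_c = 9·1/2 = 9/2
d = 2·27/4 + 9/2 = 18
t_c = 1/2 > 0 ⇒ limit active, v_max = 9

d=18 v_max=9 a_max=6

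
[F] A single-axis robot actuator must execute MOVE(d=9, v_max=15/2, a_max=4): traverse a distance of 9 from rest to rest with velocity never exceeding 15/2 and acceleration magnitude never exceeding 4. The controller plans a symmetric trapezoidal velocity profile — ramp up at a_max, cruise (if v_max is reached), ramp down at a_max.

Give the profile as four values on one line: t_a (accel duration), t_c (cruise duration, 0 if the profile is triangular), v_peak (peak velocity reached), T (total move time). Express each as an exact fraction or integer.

t_a=3/2 t_c=0 v_peak=6 T=3

vₘ²/aₘ = (15/2)²/4 = 225/16
9 < 225/16 → triangular
v_peak = √(9·4) = √36 = 6
t_a = 6/4 = 3/2; t_c = 0
T = 2·3/2 = 3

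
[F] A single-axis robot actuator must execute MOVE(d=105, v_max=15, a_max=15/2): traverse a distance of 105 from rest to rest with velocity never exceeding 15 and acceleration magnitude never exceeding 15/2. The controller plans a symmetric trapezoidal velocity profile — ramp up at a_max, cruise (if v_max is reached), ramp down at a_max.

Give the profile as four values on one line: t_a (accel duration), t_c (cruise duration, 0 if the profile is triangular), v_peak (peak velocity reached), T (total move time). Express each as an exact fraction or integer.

(v_max)²/a_max = 15²/(15/2) = 30
105 ≥ 30 so v_max reached
t_a = 15/(15/2) = 2; v_peak = 15
d_cruise = 105 − 30 = 75; t_c = 75/15 = 5
T = 2·2 + 5 = 9

t_a=2 t_c=5 v_peak=15 T=9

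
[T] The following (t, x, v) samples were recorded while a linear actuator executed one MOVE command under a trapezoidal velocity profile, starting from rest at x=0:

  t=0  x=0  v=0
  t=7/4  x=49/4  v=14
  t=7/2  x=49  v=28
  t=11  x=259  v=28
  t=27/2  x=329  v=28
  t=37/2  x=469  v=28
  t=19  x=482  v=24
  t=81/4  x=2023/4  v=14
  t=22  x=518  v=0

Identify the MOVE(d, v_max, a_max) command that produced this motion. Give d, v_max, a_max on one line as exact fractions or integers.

final state: t=22, x=518, v=0 → d = 518
a_max = (14−0)/(7/4−0) = 8
max v = 28 over t∈[7/2,37/2] → v_max = 28
check: 28·(7/2+15) = 518 ✓

d=518 v_max=28 a_max=8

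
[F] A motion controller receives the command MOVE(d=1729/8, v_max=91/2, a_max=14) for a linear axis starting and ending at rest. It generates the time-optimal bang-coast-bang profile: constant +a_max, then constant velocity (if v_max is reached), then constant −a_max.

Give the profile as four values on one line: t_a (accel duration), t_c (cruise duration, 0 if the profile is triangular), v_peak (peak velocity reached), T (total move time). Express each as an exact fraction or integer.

t_a=13/4 t_c=3/2 v_peak=91/2 T=8

(v_max)²/a_max = (91/2)²/14 = 1183/8
1729/8 ≥ 1183/8 → trapezoidal
t_a = (91/2)/14 = 13/4; v_peak = 91/2
d_cruise = 1729/8 − 1183/8 = 273/4; t_c = (273/4)/(91/2) = 3/2
T = 2·13/4 + 3/2 = 8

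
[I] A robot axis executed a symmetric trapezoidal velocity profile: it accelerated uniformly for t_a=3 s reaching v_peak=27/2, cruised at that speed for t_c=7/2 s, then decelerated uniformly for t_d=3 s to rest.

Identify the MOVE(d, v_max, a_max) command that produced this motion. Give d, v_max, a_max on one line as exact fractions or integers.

d=351/4 v_max=27/2 a_max=9/2

a_max = (27/2)/3 = 9/2
d_a = ½·27/2·3 = 81/4; d_c = 27/2·7/2 = 189/4
d = 2·81/4 + 189/4 = 351/4
t_c = 7/2 > 0 so v_max = 27/2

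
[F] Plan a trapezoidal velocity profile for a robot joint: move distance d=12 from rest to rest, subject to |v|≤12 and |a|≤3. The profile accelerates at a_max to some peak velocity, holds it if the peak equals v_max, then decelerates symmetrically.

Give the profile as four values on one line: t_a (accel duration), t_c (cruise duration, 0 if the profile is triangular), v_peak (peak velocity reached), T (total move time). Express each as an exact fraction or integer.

v_max²/a_max = 12²/3 = 48
12 < 48 ⇒ no cruise
v_peak = √(12·3) = √36 = 6
t_a = 6/3 = 2; t_c = 0
T = 2·2 = 4

t_a=2 t_c=0 v_peak=6 T=4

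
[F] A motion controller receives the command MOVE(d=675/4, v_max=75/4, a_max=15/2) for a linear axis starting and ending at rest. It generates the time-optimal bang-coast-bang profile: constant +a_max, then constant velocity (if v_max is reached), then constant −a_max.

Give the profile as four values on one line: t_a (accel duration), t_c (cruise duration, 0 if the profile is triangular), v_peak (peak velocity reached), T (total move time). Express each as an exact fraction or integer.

vₘ²/aₘ = (75/4)²/(15/2) = 375/8
675/4 ≥ 375/8 → trapezoidal
t_a = (75/4)/(15/2) = 5/2; v_peak = 75/4
d_cruise = 675/4 − 375/8 = 975/8; t_c = (975/8)/(75/4) = 13/2
T = 2·5/2 + 13/2 = 23/2

t_a=5/2 t_c=13/2 v_peak=75/4 T=23/2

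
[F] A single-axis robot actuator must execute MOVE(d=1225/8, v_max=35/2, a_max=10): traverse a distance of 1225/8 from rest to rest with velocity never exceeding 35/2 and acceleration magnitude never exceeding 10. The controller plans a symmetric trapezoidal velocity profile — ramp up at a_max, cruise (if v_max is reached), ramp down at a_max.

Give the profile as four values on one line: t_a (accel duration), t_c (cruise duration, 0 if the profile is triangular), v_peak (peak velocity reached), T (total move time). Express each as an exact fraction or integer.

t_a=7/4 t_c=7 v_peak=35/2 T=21/2

(v_max)²/a_max = (35/2)²/10 = 245/8
1225/8 ≥ 245/8 ⇒ cruise phase
t_a = (35/2)/10 = 7/4; v_peak = 35/2
d_cruise = 1225/8 − 245/8 = 245/2; t_c = (245/2)/(35/2) = 7
T = 2·7/4 + 7 = 21/2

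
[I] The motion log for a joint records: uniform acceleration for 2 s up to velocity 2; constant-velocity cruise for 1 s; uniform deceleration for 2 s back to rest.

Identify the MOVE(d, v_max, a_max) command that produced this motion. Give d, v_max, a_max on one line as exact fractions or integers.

a_max = 2/2 = 1
d_a = ½·2·2 = 2; d_c = 2·1 = 2
d = 2·2 + 2 = 6
t_c = 1 > 0 so v_max = 2

d=6 v_max=2 a_max=1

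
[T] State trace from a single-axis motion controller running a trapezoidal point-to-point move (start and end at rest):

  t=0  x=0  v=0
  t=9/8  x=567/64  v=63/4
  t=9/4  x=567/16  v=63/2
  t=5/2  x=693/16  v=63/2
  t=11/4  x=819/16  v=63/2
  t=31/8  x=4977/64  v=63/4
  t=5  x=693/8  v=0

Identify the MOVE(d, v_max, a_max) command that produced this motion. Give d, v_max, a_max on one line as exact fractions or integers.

d=693/8 v_max=63/2 a_max=14

final state: t=5, x=693/8, v=0 → d = 693/8
a_max = (63/4−0)/(9/8−0) = 14
max v = 63/2 over t∈[9/4,11/4] → v_max = 63/2
check: 63/2·(9/4+1/2) = 693/8 ✓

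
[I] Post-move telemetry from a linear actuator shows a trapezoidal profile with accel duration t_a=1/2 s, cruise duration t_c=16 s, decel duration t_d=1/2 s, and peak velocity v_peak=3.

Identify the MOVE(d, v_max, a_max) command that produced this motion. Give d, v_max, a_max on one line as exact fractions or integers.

a_max = 3/(1/2) = 6
d_a = ½·3·1/2 = 3/4; d_c = 3·16 = 48
d = 2·3/4 + 48 = 99/2
t_c = 16 > 0 so v_max = 3

d=99/2 v_max=3 a_max=6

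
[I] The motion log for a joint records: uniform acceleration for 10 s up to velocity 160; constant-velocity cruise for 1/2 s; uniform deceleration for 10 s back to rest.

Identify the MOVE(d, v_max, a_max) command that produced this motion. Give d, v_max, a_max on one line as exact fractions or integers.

a_max = 160/10 = 16
d_a = ½·160·10 = 800; d_c = 160·1/2 = 80
d = 2·800 + 80 = 1680
t_c = 1/2 > 0 ⇒ limit active, v_max = 160

d=1680 v_max=160 a_max=16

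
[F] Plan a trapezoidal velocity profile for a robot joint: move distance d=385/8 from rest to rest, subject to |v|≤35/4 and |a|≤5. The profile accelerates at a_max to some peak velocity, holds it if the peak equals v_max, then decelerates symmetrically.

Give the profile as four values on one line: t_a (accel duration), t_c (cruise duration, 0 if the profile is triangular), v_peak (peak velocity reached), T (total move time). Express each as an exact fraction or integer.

v_max²/a_max = (35/4)²/5 = 245/16
385/8 ≥ 245/16 so v_max reached
t_a = (35/4)/5 = 7/4; v_peak = 35/4
d_cruise = 385/8 − 245/16 = 525/16; t_c = (525/16)/(35/4) = 15/4
T = 2·7/4 + 15/4 = 29/4

t_a=7/4 t_c=15/4 v_peak=35/4 T=29/4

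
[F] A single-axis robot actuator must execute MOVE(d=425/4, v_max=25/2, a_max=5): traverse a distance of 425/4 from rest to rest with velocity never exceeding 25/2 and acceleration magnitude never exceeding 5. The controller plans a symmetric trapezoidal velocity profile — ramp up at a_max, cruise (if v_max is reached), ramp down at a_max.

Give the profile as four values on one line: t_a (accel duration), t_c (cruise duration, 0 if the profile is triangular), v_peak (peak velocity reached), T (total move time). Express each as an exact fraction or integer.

v_max²/a_max = (25/2)²/5 = 125/4
425/4 ≥ 125/4 → trapezoidal
t_a = (25/2)/5 = 5/2; v_peak = 25/2
d_cruise = 425/4 − 125/4 = 75; t_c = 75/(25/2) = 6
T = 2·5/2 + 6 = 11

t_a=5/2 t_c=6 v_peak=25/2 T=11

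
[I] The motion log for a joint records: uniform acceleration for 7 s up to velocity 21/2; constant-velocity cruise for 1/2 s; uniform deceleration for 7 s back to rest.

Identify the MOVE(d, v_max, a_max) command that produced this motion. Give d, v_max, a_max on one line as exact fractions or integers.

d=315/4 v_max=21/2 a_max=3/2

a_max = (21/2)/7 = 3/2
d_a = ½·21/2·7 = 147/4; d_c = 21/2·1/2 = 21/4
d = 2·147/4 + 21/4 = 315/4
t_c = 1/2 > 0 so v_max = 21/2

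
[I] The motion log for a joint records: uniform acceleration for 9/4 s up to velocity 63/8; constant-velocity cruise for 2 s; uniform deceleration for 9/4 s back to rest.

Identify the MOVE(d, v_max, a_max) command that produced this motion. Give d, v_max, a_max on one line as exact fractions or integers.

a_max = (63/8)/(9/4) = 7/2
d_a = ½·63/8·9/4 = 567/64; d_c = 63/8·2 = 63/4
d = 2·567/64 + 63/4 = 1071/32
t_c = 2 > 0 ⇒ limit active, v_max = 63/8

d=1071/32 v_max=63/8 a_max=7/2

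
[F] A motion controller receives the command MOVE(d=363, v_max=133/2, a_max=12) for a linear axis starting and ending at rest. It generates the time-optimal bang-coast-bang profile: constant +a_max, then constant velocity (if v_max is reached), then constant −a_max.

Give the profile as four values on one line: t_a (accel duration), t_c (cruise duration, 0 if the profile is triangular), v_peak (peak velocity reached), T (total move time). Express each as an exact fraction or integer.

(v_max)²/a_max = (133/2)²/12 = 17689/48
363 < 17689/48 so t_c = 0
v_peak = √(363·12) = √4356 = 66
t_a = 66/12 = 11/2; t_c = 0
T = 2·11/2 = 11

t_a=11/2 t_c=0 v_peak=66 T=11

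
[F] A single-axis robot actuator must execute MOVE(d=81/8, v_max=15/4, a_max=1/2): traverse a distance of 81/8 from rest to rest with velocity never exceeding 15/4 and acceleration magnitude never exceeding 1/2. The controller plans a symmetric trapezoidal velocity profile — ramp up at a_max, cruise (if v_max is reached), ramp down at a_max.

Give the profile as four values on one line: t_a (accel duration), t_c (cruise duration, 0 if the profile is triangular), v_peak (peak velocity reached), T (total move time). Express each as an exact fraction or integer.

t_a=9/2 t_c=0 v_peak=9/4 T=9

(v_max)²/a_max = (15/4)²/(1/2) = 225/8
81/8 < 225/8 ⇒ no cruise
v_peak = √(81/8·1/2) = √(81/16) = 9/4
t_a = (9/4)/(1/2) = 9/2; t_c = 0
T = 2·9/2 = 9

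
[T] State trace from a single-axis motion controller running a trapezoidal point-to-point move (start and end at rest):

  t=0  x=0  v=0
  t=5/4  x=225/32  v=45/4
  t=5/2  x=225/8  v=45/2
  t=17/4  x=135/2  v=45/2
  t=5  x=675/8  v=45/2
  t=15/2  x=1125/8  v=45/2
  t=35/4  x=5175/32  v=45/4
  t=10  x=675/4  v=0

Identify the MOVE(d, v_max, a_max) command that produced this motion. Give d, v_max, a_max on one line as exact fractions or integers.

d=675/4 v_max=45/2 a_max=9

final state: t=10, x=675/4, v=0 → d = 675/4
a_max = (45/4−0)/(5/4−0) = 9
max v = 45/2 over t∈[5/2,15/2] → v_max = 45/2
check: 45/2·(5/2+5) = 675/4 ✓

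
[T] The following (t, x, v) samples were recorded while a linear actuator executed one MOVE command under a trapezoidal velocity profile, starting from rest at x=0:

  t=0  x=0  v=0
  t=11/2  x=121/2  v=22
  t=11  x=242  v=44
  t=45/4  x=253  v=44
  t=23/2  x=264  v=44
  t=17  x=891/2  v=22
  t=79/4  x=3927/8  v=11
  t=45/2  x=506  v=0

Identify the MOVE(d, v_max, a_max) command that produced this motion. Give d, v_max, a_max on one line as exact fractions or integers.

d=506 v_max=44 a_max=4

final state: t=45/2, x=506, v=0 → d = 506
a_max = (22−0)/(11/2−0) = 4
max v = 44 over t∈[11,23/2] → v_max = 44
check: 44·(11+1/2) = 506 ✓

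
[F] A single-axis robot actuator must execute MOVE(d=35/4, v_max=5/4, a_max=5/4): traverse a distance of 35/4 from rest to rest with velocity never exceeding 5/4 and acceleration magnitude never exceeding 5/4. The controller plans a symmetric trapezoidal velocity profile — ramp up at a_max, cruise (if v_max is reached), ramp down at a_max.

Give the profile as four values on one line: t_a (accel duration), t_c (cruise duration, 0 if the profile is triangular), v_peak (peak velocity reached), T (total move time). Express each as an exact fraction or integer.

vₘ²/aₘ = (5/4)²/(5/4) = 5/4
35/4 ≥ 5/4 ⇒ cruise phase
t_a = (5/4)/(5/4) = 1; v_peak = 5/4
d_cruise = 35/4 − 5/4 = 15/2; t_c = (15/2)/(5/4) = 6
T = 2·1 + 6 = 8

t_a=1 t_c=6 v_peak=5/4 T=8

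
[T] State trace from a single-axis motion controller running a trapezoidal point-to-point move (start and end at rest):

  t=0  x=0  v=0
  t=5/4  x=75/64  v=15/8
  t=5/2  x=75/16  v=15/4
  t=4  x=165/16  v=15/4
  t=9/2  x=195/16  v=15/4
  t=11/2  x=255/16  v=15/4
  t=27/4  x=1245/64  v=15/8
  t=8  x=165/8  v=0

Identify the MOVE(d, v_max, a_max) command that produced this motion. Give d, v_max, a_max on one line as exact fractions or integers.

final state: t=8, x=165/8, v=0 → d = 165/8
a_max = (15/8−0)/(5/4−0) = 3/2
max v = 15/4 over t∈[5/2,11/2] → v_max = 15/4
check: 15/4·(5/2+3) = 165/8 ✓

d=165/8 v_max=15/4 a_max=3/2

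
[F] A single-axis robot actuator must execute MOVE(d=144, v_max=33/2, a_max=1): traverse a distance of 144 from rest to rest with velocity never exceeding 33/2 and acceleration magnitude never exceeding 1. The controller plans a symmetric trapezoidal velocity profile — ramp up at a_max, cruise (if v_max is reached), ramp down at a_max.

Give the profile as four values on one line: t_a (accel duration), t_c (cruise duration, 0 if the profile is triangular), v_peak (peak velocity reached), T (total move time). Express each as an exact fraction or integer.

t_a=12 t_c=0 v_peak=12 T=24

v_max²/a_max = (33/2)²/1 = 1089/4
144 < 1089/4 ⇒ no cruise
v_peak = √(144·1) = √144 = 12
t_a = 12/1 = 12; t_c = 0
T = 2·12 = 24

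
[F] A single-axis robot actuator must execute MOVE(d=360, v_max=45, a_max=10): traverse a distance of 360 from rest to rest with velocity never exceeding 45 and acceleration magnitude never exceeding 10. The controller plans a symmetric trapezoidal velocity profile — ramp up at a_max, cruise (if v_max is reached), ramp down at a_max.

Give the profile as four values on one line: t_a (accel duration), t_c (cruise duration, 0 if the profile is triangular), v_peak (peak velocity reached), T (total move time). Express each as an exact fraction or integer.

(v_max)²/a_max = 45²/10 = 405/2
360 ≥ 405/2 → trapezoidal
t_a = 45/10 = 9/2; v_peak = 45
d_cruise = 360 − 405/2 = 315/2; t_c = (315/2)/45 = 7/2
T = 2·9/2 + 7/2 = 25/2

t_a=9/2 t_c=7/2 v_peak=45 T=25/2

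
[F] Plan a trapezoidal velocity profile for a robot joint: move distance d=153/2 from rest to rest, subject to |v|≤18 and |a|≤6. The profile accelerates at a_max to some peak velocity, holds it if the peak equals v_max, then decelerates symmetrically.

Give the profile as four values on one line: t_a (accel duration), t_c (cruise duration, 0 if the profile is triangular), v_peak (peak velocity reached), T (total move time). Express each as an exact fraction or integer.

vₘ²/aₘ = 18²/6 = 54
153/2 ≥ 54 so v_max reached
t_a = 18/6 = 3; v_peak = 18
d_cruise = 153/2 − 54 = 45/2; t_c = (45/2)/18 = 5/4
T = 2·3 + 5/4 = 29/4

t_a=3 t_c=5/4 v_peak=18 T=29/4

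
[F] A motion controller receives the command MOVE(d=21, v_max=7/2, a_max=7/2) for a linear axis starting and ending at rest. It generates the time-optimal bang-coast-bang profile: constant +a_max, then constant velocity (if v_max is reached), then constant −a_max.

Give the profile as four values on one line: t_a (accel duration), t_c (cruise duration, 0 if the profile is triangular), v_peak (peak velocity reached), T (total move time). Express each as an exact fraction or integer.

t_a=1 t_c=5 v_peak=7/2 T=7

v_max²/a_max = (7/2)²/(7/2) = 7/2
21 ≥ 7/2 ⇒ cruise phase
t_a = (7/2)/(7/2) = 1; v_peak = 7/2
d_cruise = 21 − 7/2 = 35/2; t_c = (35/2)/(7/2) = 5
T = 2·1 + 5 = 7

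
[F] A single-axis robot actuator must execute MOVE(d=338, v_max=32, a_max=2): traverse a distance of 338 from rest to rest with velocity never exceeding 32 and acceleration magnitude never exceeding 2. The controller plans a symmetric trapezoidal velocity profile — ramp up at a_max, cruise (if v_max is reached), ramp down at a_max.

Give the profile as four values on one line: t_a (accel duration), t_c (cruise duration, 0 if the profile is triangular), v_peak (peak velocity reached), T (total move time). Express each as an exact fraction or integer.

vₘ²/aₘ = 32²/2 = 512
338 < 512 ⇒ no cruise
v_peak = √(338·2) = √676 = 26
t_a = 26/2 = 13; t_c = 0
T = 2·13 = 26

t_a=13 t_c=0 v_peak=26 T=26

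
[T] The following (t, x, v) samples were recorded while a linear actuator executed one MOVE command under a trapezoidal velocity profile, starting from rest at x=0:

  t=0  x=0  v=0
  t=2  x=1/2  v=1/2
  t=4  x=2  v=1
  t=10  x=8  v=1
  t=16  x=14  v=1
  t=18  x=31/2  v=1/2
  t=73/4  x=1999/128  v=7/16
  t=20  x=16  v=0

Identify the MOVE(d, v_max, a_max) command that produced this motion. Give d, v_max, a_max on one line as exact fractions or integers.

final state: t=20, x=16, v=0 → d = 16
a_max = (1/2−0)/(2−0) = 1/4
max v = 1 over t∈[4,16] → v_max = 1
check: 1·(4+12) = 16 ✓

d=16 v_max=1 a_max=1/4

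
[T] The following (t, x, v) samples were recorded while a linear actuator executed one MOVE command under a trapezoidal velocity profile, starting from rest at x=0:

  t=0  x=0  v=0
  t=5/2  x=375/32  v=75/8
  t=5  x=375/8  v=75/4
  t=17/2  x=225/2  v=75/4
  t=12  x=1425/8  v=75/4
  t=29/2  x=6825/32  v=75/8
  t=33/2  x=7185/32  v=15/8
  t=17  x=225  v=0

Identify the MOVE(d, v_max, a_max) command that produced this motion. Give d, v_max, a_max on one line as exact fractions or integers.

d=225 v_max=75/4 a_max=15/4

final state: t=17, x=225, v=0 → d = 225
a_max = (75/8−0)/(5/2−0) = 15/4
max v = 75/4 over t∈[5,12] → v_max = 75/4
check: 75/4·(5+7) = 225 ✓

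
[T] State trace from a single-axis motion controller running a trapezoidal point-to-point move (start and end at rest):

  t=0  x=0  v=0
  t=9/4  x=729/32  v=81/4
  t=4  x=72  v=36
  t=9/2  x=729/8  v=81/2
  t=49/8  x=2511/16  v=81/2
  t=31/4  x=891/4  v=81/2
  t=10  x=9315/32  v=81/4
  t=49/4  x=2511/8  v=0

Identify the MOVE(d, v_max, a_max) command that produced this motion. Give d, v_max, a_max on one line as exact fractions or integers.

d=2511/8 v_max=81/2 a_max=9

final state: t=49/4, x=2511/8, v=0 → d = 2511/8
a_max = (81/4−0)/(9/4−0) = 9
max v = 81/2 over t∈[9/2,31/4] → v_max = 81/2
check: 81/2·(9/2+13/4) = 2511/8 ✓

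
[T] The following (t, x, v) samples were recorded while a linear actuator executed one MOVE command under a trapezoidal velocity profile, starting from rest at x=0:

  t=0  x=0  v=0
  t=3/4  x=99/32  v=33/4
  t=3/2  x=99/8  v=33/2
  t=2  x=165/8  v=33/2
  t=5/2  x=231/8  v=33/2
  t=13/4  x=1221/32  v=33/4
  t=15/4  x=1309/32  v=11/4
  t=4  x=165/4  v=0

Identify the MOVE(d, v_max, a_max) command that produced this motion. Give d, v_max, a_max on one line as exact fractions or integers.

d=165/4 v_max=33/2 a_max=11

final state: t=4, x=165/4, v=0 → d = 165/4
a_max = (33/4−0)/(3/4−0) = 11
max v = 33/2 over t∈[3/2,5/2] → v_max = 33/2
check: 33/2·(3/2+1) = 165/4 ✓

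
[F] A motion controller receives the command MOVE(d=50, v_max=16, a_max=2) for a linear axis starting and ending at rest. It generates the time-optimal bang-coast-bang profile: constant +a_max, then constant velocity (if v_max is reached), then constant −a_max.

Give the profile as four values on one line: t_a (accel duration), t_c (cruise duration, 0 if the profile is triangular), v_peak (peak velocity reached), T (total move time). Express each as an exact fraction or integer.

(v_max)²/a_max = 16²/2 = 128
50 < 128 → triangular
v_peak = √(50·2) = √100 = 10
t_a = 10/2 = 5; t_c = 0
T = 2·5 = 10

t_a=5 t_c=0 v_peak=10 T=10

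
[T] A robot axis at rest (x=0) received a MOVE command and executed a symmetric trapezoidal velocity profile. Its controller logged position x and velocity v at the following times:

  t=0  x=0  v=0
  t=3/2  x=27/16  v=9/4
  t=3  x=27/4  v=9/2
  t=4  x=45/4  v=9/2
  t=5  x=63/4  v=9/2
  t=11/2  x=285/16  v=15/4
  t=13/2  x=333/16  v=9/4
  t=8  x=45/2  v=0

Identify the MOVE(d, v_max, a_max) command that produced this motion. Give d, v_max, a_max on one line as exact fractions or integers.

final state: t=8, x=45/2, v=0 → d = 45/2
a_max = (9/4−0)/(3/2−0) = 3/2
max v = 9/2 over t∈[3,5] → v_max = 9/2
check: 9/2·(3+2) = 45/2 ✓

d=45/2 v_max=9/2 a_max=3/2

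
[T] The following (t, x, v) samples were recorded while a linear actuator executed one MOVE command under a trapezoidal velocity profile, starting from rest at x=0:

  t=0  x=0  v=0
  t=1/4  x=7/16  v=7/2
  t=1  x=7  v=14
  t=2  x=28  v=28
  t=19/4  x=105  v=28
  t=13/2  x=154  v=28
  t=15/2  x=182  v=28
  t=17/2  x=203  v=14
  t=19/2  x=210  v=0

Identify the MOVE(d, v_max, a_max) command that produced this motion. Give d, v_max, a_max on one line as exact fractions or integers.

final state: t=19/2, x=210, v=0 → d = 210
a_max = (7/2−0)/(1/4−0) = 14
max v = 28 over t∈[2,15/2] → v_max = 28
check: 28·(2+11/2) = 210 ✓

d=210 v_max=28 a_max=14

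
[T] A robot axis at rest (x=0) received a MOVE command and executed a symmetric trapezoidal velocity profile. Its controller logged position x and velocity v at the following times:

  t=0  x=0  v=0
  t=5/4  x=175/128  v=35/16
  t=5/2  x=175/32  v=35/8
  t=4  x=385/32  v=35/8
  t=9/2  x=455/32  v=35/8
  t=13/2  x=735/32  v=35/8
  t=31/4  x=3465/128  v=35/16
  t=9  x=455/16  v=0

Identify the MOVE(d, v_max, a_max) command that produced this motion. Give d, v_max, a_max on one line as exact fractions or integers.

final state: t=9, x=455/16, v=0 → d = 455/16
a_max = (35/16−0)/(5/4−0) = 7/4
max v = 35/8 over t∈[5/2,13/2] → v_max = 35/8
check: 35/8·(5/2+4) = 455/16 ✓

d=455/16 v_max=35/8 a_max=7/4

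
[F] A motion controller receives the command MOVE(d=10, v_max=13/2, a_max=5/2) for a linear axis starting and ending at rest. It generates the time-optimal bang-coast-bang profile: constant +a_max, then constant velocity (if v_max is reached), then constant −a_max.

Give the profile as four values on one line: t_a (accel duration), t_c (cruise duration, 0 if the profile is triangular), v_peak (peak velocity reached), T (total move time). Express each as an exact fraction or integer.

t_a=2 t_c=0 v_peak=5 T=4

vₘ²/aₘ = (13/2)²/(5/2) = 169/10
10 < 169/10 → triangular
v_peak = √(10·5/2) = √25 = 5
t_a = 5/(5/2) = 2; t_c = 0
T = 2·2 = 4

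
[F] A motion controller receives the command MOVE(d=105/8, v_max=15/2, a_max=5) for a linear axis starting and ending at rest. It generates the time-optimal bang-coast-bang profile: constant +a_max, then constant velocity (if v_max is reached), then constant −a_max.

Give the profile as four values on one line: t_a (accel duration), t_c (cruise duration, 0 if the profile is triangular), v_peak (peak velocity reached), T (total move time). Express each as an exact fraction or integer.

vₘ²/aₘ = (15/2)²/5 = 45/4
105/8 ≥ 45/4 so v_max reached
t_a = (15/2)/5 = 3/2; v_peak = 15/2
d_cruise = 105/8 − 45/4 = 15/8; t_c = (15/8)/(15/2) = 1/4
T = 2·3/2 + 1/4 = 13/4

t_a=3/2 t_c=1/4 v_peak=15/2 T=13/4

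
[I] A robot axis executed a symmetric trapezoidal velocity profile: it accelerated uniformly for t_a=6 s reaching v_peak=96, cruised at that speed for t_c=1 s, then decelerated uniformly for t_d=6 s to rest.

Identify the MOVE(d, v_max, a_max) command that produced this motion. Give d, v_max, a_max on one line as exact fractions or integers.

d=672 v_max=96 a_max=16

a_max = 96/6 = 16
d_a = ½·96·6 = 288; d_c = 96·1 = 96
d = 2·288 + 96 = 672
t_c = 1 > 0 → v_max = v_peak = 96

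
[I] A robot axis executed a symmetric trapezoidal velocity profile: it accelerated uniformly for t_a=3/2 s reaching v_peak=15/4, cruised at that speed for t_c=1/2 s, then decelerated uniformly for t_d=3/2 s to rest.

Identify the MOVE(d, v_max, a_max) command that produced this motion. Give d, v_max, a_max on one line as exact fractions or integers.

a_max = (15/4)/(3/2) = 5/2
d_a = ½·15/4·3/2 = 45/16; d_c = 15/4·1/2 = 15/8
d = 2·45/16 + 15/8 = 15/2
t_c = 1/2 > 0 so v_max = 15/4

d=15/2 v_max=15/4 a_max=5/2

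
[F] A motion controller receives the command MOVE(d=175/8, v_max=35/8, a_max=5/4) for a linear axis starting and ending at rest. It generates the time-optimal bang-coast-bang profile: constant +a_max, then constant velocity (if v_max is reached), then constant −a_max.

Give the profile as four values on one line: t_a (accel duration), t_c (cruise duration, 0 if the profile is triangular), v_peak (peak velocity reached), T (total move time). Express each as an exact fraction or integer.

v_max²/a_max = (35/8)²/(5/4) = 245/16
175/8 ≥ 245/16 so v_max reached
t_a = (35/8)/(5/4) = 7/2; v_peak = 35/8
d_cruise = 175/8 − 245/16 = 105/16; t_c = (105/16)/(35/8) = 3/2
T = 2·7/2 + 3/2 = 17/2

t_a=7/2 t_c=3/2 v_peak=35/8 T=17/2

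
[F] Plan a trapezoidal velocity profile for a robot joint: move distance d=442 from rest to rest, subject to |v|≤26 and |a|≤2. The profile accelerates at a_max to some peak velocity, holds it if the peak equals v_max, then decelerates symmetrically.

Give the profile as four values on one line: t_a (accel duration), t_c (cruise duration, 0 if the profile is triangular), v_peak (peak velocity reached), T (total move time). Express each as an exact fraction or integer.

v_max²/a_max = 26²/2 = 338
442 ≥ 338 ⇒ cruise phase
t_a = 26/2 = 13; v_peak = 26
d_cruise = 442 − 338 = 104; t_c = 104/26 = 4
T = 2·13 + 4 = 30

t_a=13 t_c=4 v_peak=26 T=30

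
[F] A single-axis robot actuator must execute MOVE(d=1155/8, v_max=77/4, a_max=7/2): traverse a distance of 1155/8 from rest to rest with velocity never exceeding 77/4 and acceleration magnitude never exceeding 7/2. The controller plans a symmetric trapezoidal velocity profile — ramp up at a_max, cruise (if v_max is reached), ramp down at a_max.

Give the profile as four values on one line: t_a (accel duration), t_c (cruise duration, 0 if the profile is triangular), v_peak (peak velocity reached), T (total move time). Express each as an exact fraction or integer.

t_a=11/2 t_c=2 v_peak=77/4 T=13

v_max²/a_max = (77/4)²/(7/2) = 847/8
1155/8 ≥ 847/8 so v_max reached
t_a = (77/4)/(7/2) = 11/2; v_peak = 77/4
d_cruise = 1155/8 − 847/8 = 77/2; t_c = (77/2)/(77/4) = 2
T = 2·11/2 + 2 = 13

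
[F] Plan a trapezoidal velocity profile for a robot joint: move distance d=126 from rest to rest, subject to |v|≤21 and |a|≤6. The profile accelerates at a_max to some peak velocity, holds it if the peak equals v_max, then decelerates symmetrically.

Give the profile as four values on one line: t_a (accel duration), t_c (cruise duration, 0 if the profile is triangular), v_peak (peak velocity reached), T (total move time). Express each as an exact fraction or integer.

vₘ²/aₘ = 21²/6 = 147/2
126 ≥ 147/2 → trapezoidal
t_a = 21/6 = 7/2; v_peak = 21
d_cruise = 126 − 147/2 = 105/2; t_c = (105/2)/21 = 5/2
T = 2·7/2 + 5/2 = 19/2

t_a=7/2 t_c=5/2 v_peak=21 T=19/2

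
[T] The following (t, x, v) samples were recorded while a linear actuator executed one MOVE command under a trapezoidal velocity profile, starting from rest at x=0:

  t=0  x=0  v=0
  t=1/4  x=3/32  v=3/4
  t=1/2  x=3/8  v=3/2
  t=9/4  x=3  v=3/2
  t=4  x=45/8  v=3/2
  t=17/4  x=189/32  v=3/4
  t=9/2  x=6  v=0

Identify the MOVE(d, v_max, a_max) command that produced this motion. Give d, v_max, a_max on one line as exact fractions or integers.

d=6 v_max=3/2 a_max=3

final state: t=9/2, x=6, v=0 → d = 6
a_max = (3/4−0)/(1/4−0) = 3
max v = 3/2 over t∈[1/2,4] → v_max = 3/2
check: 3/2·(1/2+7/2) = 6 ✓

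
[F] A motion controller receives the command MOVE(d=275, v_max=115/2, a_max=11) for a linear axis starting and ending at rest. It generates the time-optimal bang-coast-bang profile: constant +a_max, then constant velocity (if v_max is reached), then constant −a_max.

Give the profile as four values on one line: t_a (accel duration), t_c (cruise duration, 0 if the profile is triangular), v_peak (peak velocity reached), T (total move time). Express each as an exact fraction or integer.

v_max²/a_max = (115/2)²/11 = 13225/44
275 < 13225/44 ⇒ no cruise
v_peak = √(275·11) = √3025 = 55
t_a = 55/11 = 5; t_c = 0
T = 2·5 = 10

t_a=5 t_c=0 v_peak=55 T=10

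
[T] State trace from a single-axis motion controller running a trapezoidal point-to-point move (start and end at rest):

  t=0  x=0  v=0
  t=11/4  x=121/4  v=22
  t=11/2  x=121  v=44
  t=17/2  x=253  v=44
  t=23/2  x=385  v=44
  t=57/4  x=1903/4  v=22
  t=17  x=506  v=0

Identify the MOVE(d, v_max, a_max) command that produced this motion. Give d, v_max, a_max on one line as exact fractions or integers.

final state: t=17, x=506, v=0 → d = 506
a_max = (22−0)/(11/4−0) = 8
max v = 44 over t∈[11/2,23/2] → v_max = 44
check: 44·(11/2+6) = 506 ✓

d=506 v_max=44 a_max=8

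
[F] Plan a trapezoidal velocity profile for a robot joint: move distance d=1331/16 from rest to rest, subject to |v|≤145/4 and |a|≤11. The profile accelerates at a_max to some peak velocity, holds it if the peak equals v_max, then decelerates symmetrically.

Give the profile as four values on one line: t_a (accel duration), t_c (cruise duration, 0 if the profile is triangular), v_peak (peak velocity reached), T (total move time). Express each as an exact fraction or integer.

v_max²/a_max = (145/4)²/11 = 21025/176
1331/16 < 21025/176 ⇒ no cruise
v_peak = √(1331/16·11) = √(14641/16) = 121/4
t_a = (121/4)/11 = 11/4; t_c = 0
T = 2·11/4 = 11/2

t_a=11/4 t_c=0 v_peak=121/4 T=11/2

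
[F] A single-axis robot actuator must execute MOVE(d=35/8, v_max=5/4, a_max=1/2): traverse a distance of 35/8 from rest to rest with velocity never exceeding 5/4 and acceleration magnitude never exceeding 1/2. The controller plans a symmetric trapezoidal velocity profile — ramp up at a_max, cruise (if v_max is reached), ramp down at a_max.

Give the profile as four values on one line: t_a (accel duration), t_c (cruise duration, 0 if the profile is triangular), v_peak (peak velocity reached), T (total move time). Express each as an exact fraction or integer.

v_max²/a_max = (5/4)²/(1/2) = 25/8
35/8 ≥ 25/8 ⇒ cruise phase
t_a = (5/4)/(1/2) = 5/2; v_peak = 5/4
d_cruise = 35/8 − 25/8 = 5/4; t_c = (5/4)/(5/4) = 1
T = 2·5/2 + 1 = 6

t_a=5/2 t_c=1 v_peak=5/4 T=6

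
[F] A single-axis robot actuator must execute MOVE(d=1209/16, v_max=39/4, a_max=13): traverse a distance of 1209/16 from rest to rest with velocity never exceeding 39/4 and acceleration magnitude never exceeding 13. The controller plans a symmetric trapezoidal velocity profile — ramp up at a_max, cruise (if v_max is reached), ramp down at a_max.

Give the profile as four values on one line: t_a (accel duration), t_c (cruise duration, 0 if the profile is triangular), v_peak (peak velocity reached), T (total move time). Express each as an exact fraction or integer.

t_a=3/4 t_c=7 v_peak=39/4 T=17/2

vₘ²/aₘ = (39/4)²/13 = 117/16
1209/16 ≥ 117/16 so v_max reached
t_a = (39/4)/13 = 3/4; v_peak = 39/4
d_cruise = 1209/16 − 117/16 = 273/4; t_c = (273/4)/(39/4) = 7
T = 2·3/4 + 7 = 17/2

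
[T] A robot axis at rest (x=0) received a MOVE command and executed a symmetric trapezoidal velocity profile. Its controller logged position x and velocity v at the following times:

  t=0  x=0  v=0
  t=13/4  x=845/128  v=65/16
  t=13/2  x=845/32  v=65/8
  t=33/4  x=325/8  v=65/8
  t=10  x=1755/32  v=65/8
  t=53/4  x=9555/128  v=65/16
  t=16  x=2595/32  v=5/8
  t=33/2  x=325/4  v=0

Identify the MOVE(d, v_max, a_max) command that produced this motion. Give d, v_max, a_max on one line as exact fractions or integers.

d=325/4 v_max=65/8 a_max=5/4

final state: t=33/2, x=325/4, v=0 → d = 325/4
a_max = (65/16−0)/(13/4−0) = 5/4
max v = 65/8 over t∈[13/2,10] → v_max = 65/8
check: 65/8·(13/2+7/2) = 325/4 ✓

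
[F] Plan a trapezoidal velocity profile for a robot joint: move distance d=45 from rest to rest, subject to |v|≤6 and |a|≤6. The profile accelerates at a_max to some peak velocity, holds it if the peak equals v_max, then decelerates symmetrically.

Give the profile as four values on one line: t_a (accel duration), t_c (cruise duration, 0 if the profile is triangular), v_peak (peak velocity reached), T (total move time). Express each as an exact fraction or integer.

(v_max)²/a_max = 6²/6 = 6
45 ≥ 6 ⇒ cruise phase
t_a = 6/6 = 1; v_peak = 6
d_cruise = 45 − 6 = 39; t_c = 39/6 = 13/2
T = 2·1 + 13/2 = 17/2

t_a=1 t_c=13/2 v_peak=6 T=17/2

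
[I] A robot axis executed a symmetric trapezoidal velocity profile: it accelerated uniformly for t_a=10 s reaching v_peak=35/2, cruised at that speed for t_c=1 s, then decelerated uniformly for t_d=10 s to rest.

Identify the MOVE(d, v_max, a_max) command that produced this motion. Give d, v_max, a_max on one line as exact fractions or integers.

d=385/2 v_max=35/2 a_max=7/4

a_max = (35/2)/10 = 7/4
d_a = ½·35/2·10 = 175/2; d_c = 35/2·1 = 35/2
d = 2·175/2 + 35/2 = 385/2
t_c = 1 > 0 → v_max = v_peak = 35/2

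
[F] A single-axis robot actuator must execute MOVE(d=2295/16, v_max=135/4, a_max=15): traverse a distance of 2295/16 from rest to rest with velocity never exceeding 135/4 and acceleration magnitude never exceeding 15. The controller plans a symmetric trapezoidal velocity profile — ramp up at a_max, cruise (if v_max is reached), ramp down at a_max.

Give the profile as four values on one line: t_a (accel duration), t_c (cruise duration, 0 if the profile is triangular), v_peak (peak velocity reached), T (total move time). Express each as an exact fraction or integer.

(v_max)²/a_max = (135/4)²/15 = 1215/16
2295/16 ≥ 1215/16 → trapezoidal
t_a = (135/4)/15 = 9/4; v_peak = 135/4
d_cruise = 2295/16 − 1215/16 = 135/2; t_c = (135/2)/(135/4) = 2
T = 2·9/4 + 2 = 13/2

t_a=9/4 t_c=2 v_peak=135/4 T=13/2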